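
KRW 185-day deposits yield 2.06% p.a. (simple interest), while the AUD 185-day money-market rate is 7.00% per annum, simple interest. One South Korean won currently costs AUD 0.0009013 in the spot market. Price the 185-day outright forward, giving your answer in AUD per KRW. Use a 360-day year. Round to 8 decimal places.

0.00092394

T = 185/360 years.
AUD growth factor: 1 + 0.0700×185/360 = 1.0359722.
KRW accumulates by 1 + 0.0206×185/360 = 1.0105861.
So F = 0.0009013 × 1.0359722 / 1.0105861 = 0.0009239408 (AUD/KRW).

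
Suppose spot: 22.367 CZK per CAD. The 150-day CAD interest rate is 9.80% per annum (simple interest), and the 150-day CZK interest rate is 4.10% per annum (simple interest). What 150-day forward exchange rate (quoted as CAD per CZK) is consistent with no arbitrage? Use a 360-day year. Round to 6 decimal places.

0.045753

T = 150/360 years.
Growth of 1 CZK over T: 1 + 0.0410×150/360 = 1.0170833.
Growth of 1 CAD over T: 1 + 0.0980×150/360 = 1.0408333.
Forward (CZK per CAD) = 22.367 × 1.0170833 / 1.0408333 = 21.85662.
Quoted the other way: 1/21.85662 = 0.045753 CAD per CZK.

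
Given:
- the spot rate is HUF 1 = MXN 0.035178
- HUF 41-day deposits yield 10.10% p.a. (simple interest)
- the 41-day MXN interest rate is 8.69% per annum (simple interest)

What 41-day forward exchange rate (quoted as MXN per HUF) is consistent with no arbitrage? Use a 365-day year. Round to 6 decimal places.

T = 41/365 years.
MXN accumulates by 1 + 0.0869×41/365 = 1.0097614.
Growth of 1 HUF over T: 1 + 0.1010×41/365 = 1.0113452.
Forward (MXN per HUF) = 0.035178 × 1.0097614 / 1.0113452 = 0.03512291.

0.035123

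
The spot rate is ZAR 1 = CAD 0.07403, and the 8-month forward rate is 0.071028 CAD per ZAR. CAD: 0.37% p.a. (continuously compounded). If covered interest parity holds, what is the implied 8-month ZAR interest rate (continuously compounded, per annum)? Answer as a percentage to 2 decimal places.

6.58%

T = 8/12 years.
By CIP, F/S equals the CAD-to-ZAR growth ratio: 0.071028/0.07403 = 0.9594489.
CAD growth factor: e^(0.0037×8/12) = 1.0024697.
Hence g_ZAR = 1.0448391.
Take logs: ln 1.0448391 / (8/12) = 0.065794, so 6.58%.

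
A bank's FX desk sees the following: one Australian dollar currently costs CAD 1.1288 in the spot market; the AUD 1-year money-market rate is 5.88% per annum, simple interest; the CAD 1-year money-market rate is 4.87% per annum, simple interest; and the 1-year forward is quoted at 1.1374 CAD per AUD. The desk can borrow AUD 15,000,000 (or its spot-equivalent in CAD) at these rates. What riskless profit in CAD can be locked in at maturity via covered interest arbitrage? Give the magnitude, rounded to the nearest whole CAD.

T = 1 year.
Invest the AUD and cover forward: 15,000,000 × 1.058800 × 1.1374 = CAD 18,064,186.80.
Convert at spot and invest in CAD: 15,000,000 × 1.1288 × 1.048700 = CAD 17,756,588.40.
The quoted forward overvalues AUD, so borrow CAD, buy AUD at spot, deposit the AUD at 5.88%, and sell the proceeds forward at 1.1374.
The gap between the two covered legs is CAD 307,598.

CAD 307,598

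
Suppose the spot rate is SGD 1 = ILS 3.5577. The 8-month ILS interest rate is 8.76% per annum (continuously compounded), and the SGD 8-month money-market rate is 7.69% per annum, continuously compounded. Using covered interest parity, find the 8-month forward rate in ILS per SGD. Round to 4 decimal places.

3.5832

T = 8/12 years.
ILS accumulates by e^(0.0876×8/12) = 1.060139.
SGD growth factor: e^(0.0769×8/12) = 1.0526036.
So F = 3.5577 × 1.060139 / 1.0526036 = 3.583169 (ILS/SGD).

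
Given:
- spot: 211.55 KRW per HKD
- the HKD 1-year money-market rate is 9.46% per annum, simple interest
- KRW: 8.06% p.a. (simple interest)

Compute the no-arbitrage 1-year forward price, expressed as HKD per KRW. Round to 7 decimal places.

0.0047883

T = 1 year.
KRW accumulates by 1 + 0.0806×1 = 1.080600.
HKD growth factor: 1 + 0.0946×1 = 1.094600.
So F = 211.55 × 1.080600 / 1.094600 = 208.8443 (KRW/HKD).
Invert for HKD per KRW: 1 / 208.8443 = 0.0047883.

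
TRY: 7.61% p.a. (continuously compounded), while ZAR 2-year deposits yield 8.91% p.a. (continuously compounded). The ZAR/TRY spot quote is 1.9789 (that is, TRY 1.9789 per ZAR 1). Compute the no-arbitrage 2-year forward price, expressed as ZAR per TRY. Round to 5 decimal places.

T = 2 years.
TRY accumulates by e^(0.0761×2) = 1.1643931.
ZAR growth factor: e^(0.0891×2) = 1.1950643.
Forward (TRY per ZAR) = 1.9789 × 1.1643931 / 1.1950643 = 1.928112.
Invert for ZAR per TRY: 1 / 1.928112 = 0.51864.

0.51864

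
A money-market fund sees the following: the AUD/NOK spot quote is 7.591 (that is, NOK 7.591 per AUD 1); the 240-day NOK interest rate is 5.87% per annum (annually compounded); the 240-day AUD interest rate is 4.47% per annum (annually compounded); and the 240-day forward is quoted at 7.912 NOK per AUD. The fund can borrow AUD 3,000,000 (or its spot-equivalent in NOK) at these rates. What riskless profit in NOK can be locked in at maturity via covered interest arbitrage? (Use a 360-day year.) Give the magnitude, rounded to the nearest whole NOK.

NOK 782,481

T = 240/360 years.
Invest the AUD and cover forward: 3,000,000 × 1.0295822889 × 7.912 = NOK 24,438,165.21.
Convert at spot and invest in NOK: 3,000,000 × 7.591 × 1.038760138 = NOK 23,655,684.62.
The quoted forward overvalues AUD, so borrow NOK, buy AUD at spot, deposit the AUD at 4.47%, and sell the proceeds forward at 7.912.
Profit = 24,438,165.21 − 23,655,684.62 = NOK 782,481.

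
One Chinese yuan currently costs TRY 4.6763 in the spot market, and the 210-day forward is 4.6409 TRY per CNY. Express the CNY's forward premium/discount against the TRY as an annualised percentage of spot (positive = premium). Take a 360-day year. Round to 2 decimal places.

-1.30%

T = 210/360 years.
Period premium: (4.6409 − 4.6763)/4.6763 = -0.0075701.
Per annum: -0.0075701 / (210/360) = -0.012977 = -1.30%.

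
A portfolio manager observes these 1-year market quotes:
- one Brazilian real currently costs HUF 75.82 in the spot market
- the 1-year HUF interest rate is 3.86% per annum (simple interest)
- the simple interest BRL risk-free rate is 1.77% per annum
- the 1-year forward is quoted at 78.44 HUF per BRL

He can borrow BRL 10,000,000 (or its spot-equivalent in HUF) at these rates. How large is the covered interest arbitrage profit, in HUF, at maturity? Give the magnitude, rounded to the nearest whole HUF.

T = 1 year.
Invest the BRL and cover forward: 10,000,000 × 1.017700 × 78.44 = HUF 798,283,880.00.
Convert at spot and invest in HUF: 10,000,000 × 75.82 × 1.038600 = HUF 787,466,520.00.
The quoted forward overvalues BRL, so borrow HUF, buy BRL at spot, deposit the BRL at 1.77%, and sell the proceeds forward at 78.44.
Profit = 798,283,880.00 − 787,466,520.00 = HUF 10,817,360.

HUF 10,817,360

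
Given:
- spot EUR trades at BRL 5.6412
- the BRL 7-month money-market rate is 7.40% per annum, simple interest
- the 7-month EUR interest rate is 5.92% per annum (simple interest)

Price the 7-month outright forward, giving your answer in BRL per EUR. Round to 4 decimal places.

5.6883

T = 7/12 years.
Growth of 1 BRL over T: 1 + 0.0740×7/12 = 1.0431667.
Growth of 1 EUR over T: 1 + 0.0592×7/12 = 1.0345333.
So F = 5.6412 × 1.0431667 / 1.0345333 = 5.688277 (BRL/EUR).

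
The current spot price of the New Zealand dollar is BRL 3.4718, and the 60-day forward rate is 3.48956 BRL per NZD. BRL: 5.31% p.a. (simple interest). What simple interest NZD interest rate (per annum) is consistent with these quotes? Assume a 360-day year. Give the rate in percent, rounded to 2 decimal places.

2.23%

T = 60/360 years.
By CIP, F/S equals the BRL-to-NZD growth ratio: 3.48956/3.4718 = 1.0051155.
The BRL side grows by 1 + 0.0531×60/360 = 1.008850.
That pins the NZD growth at 1.0037155.
(1.0037155 − 1)/T = 0.022293, i.e. 2.23%.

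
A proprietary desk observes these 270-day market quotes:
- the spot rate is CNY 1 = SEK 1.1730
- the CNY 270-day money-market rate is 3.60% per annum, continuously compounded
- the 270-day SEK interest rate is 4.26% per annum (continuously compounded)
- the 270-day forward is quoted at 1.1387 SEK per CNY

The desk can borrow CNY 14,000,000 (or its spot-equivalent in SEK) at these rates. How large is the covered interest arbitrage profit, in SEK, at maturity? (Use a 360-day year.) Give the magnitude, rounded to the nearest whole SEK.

T = 270/360 years.
Invest the CNY and cover forward: 14,000,000 × 1.0273678028 × 1.1387 = SEK 16,378,092.04.
Convert at spot and invest in SEK: 14,000,000 × 1.1730 × 1.0324658807 = SEK 16,955,154.69.
The quoted forward undervalues CNY, so borrow CNY, convert to SEK at spot, deposit the SEK at 4.26%, and buy CNY forward at 1.1387 to cover the loan.
Profit = 16,955,154.69 − 16,378,092.04 = SEK 577,063.

SEK 577,063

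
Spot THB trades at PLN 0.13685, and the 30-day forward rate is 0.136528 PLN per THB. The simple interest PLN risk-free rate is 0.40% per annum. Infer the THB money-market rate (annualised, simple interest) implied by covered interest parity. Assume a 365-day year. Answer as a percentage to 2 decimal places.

3.27%

T = 30/365 years.
F/S = 0.136528/0.13685 = 0.9976471 = (growth of PLN) / (growth of THB).
PLN growth factor: 1 + 0.0040×30/365 = 1.0003288.
Hence g_THB = 1.002688.
r = (1.002688 − 1)/(30/365) = 0.032704 → 3.27%.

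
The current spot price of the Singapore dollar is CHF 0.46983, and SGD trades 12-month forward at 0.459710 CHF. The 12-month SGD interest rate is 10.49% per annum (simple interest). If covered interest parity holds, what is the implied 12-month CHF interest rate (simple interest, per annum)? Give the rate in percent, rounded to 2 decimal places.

8.11%

T = 1 year.
CIP gives F = S · g_CHF/g_SGD, so g_CHF/g_SGD = 0.45971/0.46983 = 0.9784603.
The SGD side grows by 1 + 0.1049×1 = 1.104900.
So the CHF growth factor = 1.0811008.
(1.0811008 − 1)/T = 0.081101, i.e. 8.11%.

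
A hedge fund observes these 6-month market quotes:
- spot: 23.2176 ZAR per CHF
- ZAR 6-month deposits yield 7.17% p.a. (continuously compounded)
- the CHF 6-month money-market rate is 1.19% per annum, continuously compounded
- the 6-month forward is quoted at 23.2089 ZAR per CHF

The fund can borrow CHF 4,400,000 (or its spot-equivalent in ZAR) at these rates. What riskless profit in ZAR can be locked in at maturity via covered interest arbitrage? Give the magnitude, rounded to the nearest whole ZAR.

ZAR 3,157,643

T = 6/12 years.
Route A — deposit CHF, sell forward: 4,400,000 × 1.00596773641 × 23.2089 = ZAR 102,728,580.23.
Route B — convert at spot, deposit ZAR: 4,400,000 × 23.2176 × 1.03650035978 = ZAR 105,886,223.31.
The quoted forward undervalues CHF, so borrow CHF, convert to ZAR at spot, deposit the ZAR at 7.17%, and buy CHF forward at 23.2089 to cover the loan.
Profit = 105,886,223.31 − 102,728,580.23 = ZAR 3,157,643.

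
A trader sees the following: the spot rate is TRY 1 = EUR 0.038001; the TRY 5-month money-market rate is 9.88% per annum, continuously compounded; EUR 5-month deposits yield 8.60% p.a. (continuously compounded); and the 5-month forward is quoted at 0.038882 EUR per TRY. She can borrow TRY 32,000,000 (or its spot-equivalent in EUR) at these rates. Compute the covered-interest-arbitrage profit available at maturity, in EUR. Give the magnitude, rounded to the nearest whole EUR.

T = 5/12 years.
Invest the TRY and cover forward: 32,000,000 × 1.042025762 × 0.038882 = EUR 1,296,513.46.
Convert at spot and invest in EUR: 32,000,000 × 0.038001 × 1.036483085 = EUR 1,260,396.60.
The quoted forward overvalues TRY, so borrow EUR, buy TRY at spot, deposit the TRY at 9.88%, and sell the proceeds forward at 0.038882.
The gap between the two covered legs is EUR 36,117.

EUR 36,117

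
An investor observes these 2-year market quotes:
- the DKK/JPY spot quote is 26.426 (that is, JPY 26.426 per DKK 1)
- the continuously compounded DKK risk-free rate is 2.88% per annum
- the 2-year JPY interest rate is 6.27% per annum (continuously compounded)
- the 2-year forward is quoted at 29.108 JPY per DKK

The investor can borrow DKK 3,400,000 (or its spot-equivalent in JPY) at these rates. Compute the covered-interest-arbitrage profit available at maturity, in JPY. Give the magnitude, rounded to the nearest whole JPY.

T = 2 years.
Route A — deposit DKK, sell forward: 3,400,000 × 1.0592911945 × 29.108 = JPY 104,835,083.50.
Route B — convert at spot, deposit JPY: 3,400,000 × 26.426 × 1.1336018031 = JPY 101,852,308.25.
The quoted forward overvalues DKK, so borrow JPY, buy DKK at spot, deposit the DKK at 2.88%, and sell the proceeds forward at 29.108.
The gap between the two covered legs is JPY 2,982,775.

JPY 2,982,775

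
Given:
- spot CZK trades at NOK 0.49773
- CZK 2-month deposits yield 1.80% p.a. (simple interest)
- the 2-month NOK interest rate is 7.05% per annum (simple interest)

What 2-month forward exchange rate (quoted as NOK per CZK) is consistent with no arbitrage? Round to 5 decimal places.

0.50207

T = 2/12 years.
Growth of 1 NOK over T: 1 + 0.0705×2/12 = 1.011750.
Growth of 1 CZK over T: 1 + 0.0180×2/12 = 1.003000.
So F = 0.49773 × 1.011750 / 1.003000 = 0.5020721 (NOK/CZK).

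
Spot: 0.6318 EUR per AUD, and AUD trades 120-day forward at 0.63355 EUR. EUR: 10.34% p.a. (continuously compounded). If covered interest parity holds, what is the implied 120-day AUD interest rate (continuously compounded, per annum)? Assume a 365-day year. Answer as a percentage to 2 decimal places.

9.50%

T = 120/365 years.
By CIP, F/S equals the EUR-to-AUD growth ratio: 0.63355/0.6318 = 1.0027699.
The EUR side grows by e^(0.1034×120/365) = 1.0345789.
That pins the AUD growth at 1.0317211.
r = ln(1.0317211)/(120/365) = 0.094986 → 9.50%.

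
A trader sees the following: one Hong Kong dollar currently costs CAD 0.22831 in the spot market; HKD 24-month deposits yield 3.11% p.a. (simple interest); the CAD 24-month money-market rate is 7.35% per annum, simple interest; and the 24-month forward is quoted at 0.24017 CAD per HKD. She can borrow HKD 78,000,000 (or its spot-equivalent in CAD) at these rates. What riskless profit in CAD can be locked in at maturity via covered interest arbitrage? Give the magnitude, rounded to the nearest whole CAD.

CAD 527,514

T = 2 years.
Route A — deposit HKD, sell forward: 78,000,000 × 1.062200 × 0.24017 = CAD 19,898,468.77.
Route B — convert at spot, deposit CAD: 78,000,000 × 0.22831 × 1.147000 = CAD 20,425,982.46.
The quoted forward undervalues HKD, so borrow HKD, convert to CAD at spot, deposit the CAD at 7.35%, and buy HKD forward at 0.24017 to cover the loan.
Profit = 20,425,982.46 − 19,898,468.77 = CAD 527,514.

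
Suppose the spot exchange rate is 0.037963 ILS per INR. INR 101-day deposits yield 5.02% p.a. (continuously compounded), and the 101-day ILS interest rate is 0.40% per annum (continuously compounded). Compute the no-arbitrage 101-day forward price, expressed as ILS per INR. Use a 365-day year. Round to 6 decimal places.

T = 101/365 years.
Growth of 1 ILS over T: e^(0.0040×101/365) = 1.0011075.
INR growth factor: e^(0.0502×101/365) = 1.0139879.
Forward (ILS per INR) = 0.037963 × 1.0011075 / 1.0139879 = 0.03748077.

0.037481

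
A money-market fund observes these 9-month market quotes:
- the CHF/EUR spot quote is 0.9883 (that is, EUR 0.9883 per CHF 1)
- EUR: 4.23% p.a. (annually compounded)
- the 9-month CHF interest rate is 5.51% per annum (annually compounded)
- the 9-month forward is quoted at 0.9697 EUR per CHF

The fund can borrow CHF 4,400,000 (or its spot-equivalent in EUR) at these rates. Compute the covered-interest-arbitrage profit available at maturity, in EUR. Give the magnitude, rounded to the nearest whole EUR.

T = 9/12 years.
Invest the CHF and cover forward: 4,400,000 × 1.041046713 × 0.9697 = EUR 4,441,813.19.
Convert at spot and invest in EUR: 4,400,000 × 0.9883 × 1.031560142 = EUR 4,485,759.91.
The quoted forward undervalues CHF, so borrow CHF, convert to EUR at spot, deposit the EUR at 4.23%, and buy CHF forward at 0.9697 to cover the loan.
The gap between the two covered legs is EUR 43,947.

EUR 43,947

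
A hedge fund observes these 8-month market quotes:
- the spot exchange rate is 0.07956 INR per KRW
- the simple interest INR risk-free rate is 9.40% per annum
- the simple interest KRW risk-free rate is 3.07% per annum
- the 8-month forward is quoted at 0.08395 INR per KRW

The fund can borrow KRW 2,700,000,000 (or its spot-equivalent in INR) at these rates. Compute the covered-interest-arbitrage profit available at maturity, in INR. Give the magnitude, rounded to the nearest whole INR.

T = 8/12 years.
Route A — deposit KRW, sell forward: 2,700,000,000 × 1.02046666667 × 0.08395 = INR 231,304,077.00.
Route B — convert at spot, deposit INR: 2,700,000,000 × 0.07956 × 1.06266666667 = INR 228,273,552.00.
The quoted forward overvalues KRW, so borrow INR, buy KRW at spot, deposit the KRW at 3.07%, and sell the proceeds forward at 0.08395.
Profit = 231,304,077.00 − 228,273,552.00 = INR 3,030,525.

INR 3,030,525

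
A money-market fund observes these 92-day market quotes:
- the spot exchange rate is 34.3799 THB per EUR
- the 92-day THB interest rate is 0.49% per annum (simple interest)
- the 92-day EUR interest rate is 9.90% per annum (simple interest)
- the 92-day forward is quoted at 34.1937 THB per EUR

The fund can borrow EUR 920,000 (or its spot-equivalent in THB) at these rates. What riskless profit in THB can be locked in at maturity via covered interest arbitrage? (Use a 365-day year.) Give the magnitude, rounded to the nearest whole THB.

THB 574,621

T = 92/365 years.
Keep in EUR, deliver into the forward: 920,000·1.0249534247·34.1937 = THB 32,243,193.92.
Swap to THB now, deposit: 920,000·34.3799·1.0012350685 = THB 31,668,572.61.
The quoted forward overvalues EUR, so borrow THB, buy EUR at spot, deposit the EUR at 9.90%, and sell the proceeds forward at 34.1937.
The gap between the two covered legs is THB 574,621.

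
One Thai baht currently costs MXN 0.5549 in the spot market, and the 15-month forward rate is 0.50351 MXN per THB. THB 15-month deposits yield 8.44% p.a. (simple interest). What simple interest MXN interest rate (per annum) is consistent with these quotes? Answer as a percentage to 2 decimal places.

0.25%

T = 15/12 years.
By CIP, F/S equals the MXN-to-THB growth ratio: 0.50351/0.5549 = 0.9073887.
THB growth factor: 1 + 0.0844×15/12 = 1.105500.
So the MXN growth factor = 1.0031182.
r = (1.0031182 − 1)/(15/12) = 0.002495 → 0.25%.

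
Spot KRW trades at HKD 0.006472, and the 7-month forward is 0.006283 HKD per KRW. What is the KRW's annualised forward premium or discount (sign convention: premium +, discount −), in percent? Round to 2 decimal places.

-5.01%

T = 7/12 years.
(F − S)/S = (0.006283 − 0.006472)/0.006472 = -0.0292027.
Annualise by dividing by T: -0.0292027 / (7/12) = -0.050062 → -5.01%.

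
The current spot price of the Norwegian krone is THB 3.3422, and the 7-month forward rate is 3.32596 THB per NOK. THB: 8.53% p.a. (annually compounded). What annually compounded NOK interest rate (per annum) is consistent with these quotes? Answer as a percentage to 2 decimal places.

9.44%

T = 7/12 years.
CIP gives F = S · g_THB/g_NOK, so g_THB/g_NOK = 3.32596/3.3422 = 0.9951409.
THB growth factor: (1 + 0.0853)^(7/12) = 1.048908.
So the NOK growth factor = 1.0540296.
Annualise: 1.0540296^(12/7) − 1 = 0.094400 = 9.44%.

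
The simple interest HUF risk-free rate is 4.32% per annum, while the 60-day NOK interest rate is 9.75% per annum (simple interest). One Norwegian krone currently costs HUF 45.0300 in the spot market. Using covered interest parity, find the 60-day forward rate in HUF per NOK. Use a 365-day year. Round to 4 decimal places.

T = 60/365 years.
Growth of 1 HUF over T: 1 + 0.0432×60/365 = 1.00710137.
NOK growth factor: 1 + 0.0975×60/365 = 1.0160274.
Forward (HUF per NOK) = 45.03 × 1.00710137 / 1.0160274 = 44.634401.

44.6344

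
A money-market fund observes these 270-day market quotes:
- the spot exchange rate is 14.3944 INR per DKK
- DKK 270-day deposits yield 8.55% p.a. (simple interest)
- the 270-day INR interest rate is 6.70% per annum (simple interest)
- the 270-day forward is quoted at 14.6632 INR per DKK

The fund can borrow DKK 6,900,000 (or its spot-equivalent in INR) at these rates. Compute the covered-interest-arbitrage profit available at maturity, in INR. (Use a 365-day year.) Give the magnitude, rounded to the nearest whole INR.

INR 3,331,231

T = 270/365 years.
Invest the DKK and cover forward: 6,900,000 × 1.06324657534 × 14.6632 = INR 107,575,120.57.
Convert at spot and invest in INR: 6,900,000 × 14.3944 × 1.04956164384 = INR 104,243,889.87.
The quoted forward overvalues DKK, so borrow INR, buy DKK at spot, deposit the DKK at 8.55%, and sell the proceeds forward at 14.6632.
Arbitrage profit = |107,575,120.57 − 104,243,889.87| = INR 3,331,231.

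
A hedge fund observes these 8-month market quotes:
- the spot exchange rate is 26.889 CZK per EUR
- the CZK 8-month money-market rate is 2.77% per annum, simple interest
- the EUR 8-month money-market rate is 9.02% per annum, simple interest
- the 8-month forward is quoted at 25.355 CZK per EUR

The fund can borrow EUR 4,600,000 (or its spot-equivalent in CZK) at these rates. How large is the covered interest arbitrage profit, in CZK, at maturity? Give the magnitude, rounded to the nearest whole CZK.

T = 8/12 years.
Keep in EUR, deliver into the forward: 4,600,000·1.06013333333·25.355 = CZK 123,646,531.07.
Swap to CZK now, deposit: 4,600,000·26.889·1.01846666667 = CZK 125,973,530.92.
The quoted forward undervalues EUR, so borrow EUR, convert to CZK at spot, deposit the CZK at 2.77%, and buy EUR forward at 25.355 to cover the loan.
Profit = 125,973,530.92 − 123,646,531.07 = CZK 2,327,000.

CZK 2,327,000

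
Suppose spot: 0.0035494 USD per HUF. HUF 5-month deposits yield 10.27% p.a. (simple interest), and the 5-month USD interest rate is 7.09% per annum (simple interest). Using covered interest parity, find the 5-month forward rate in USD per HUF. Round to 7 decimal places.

0.0035043

T = 5/12 years.
Growth of 1 USD over T: 1 + 0.0709×5/12 = 1.0295417.
HUF accumulates by 1 + 0.1027×5/12 = 1.0427917.
CIP: F = S · (grow USD)/(grow HUF) = 0.0035494 × 1.0295417/1.0427917 = 0.003504300 USD per HUF.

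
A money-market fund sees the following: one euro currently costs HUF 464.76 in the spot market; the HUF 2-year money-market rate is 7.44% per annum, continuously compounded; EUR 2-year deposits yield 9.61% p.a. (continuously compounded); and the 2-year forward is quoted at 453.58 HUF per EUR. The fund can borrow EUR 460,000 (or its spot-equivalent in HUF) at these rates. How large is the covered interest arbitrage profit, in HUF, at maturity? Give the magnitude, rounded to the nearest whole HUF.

T = 2 years.
Invest the EUR and cover forward: 460,000 × 1.2119128753 × 453.58 = HUF 252,861,743.31.
Convert at spot and invest in HUF: 460,000 × 464.76 × 1.16044087782 = HUF 248,090,191.09.
The quoted forward overvalues EUR, so borrow HUF, buy EUR at spot, deposit the EUR at 9.61%, and sell the proceeds forward at 453.58.
Arbitrage profit = |252,861,743.31 − 248,090,191.09| = HUF 4,771,552.

HUF 4,771,552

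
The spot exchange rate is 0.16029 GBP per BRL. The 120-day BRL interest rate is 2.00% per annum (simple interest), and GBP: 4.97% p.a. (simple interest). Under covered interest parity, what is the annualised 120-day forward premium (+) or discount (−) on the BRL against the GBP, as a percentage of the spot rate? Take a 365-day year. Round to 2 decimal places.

T = 120/365 years.
No-arbitrage forward: 0.16029 × 1.0163397 / 1.0065753 = 0.16184491 GBP/BRL.
Annualised premium = (F − S)/S × (1/T) = (0.16184491 − 0.16029)/0.16029 ÷ (120/365) = 2.95%.

+2.95%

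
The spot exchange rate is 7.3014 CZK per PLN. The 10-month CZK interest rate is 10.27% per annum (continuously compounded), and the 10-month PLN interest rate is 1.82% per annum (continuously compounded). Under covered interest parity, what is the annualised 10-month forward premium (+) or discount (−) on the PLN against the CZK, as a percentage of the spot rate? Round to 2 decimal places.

+8.75%

T = 10/12 years.
CIP forward (CZK per PLN) = 7.3014 × 1.0893523/1.0152823 = 7.8340742.
Annualised premium = (F − S)/S × (1/T) = (7.8340742 − 7.3014)/7.3014 ÷ (10/12) = 8.75%.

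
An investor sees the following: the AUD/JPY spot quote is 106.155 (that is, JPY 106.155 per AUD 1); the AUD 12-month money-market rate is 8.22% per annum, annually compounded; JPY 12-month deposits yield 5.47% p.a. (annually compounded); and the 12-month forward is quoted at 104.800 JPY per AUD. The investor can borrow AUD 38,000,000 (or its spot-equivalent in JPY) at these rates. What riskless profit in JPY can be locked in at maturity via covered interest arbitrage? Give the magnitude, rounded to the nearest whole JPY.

T = 1 year.
Route A — deposit AUD, sell forward: 38,000,000 × 1.082200 × 104.800 = JPY 4,309,753,280.00.
Route B — convert at spot, deposit JPY: 38,000,000 × 106.155 × 1.054700 = JPY 4,254,543,783.00.
The quoted forward overvalues AUD, so borrow JPY, buy AUD at spot, deposit the AUD at 8.22%, and sell the proceeds forward at 104.800.
Profit = 4,309,753,280.00 − 4,254,543,783.00 = JPY 55,209,497.

JPY 55,209,497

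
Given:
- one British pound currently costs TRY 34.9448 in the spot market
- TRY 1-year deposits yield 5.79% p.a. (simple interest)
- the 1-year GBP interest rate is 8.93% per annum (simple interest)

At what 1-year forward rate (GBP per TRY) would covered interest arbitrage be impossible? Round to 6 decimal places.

0.029466

T = 1 year.
TRY accumulates by 1 + 0.0579×1 = 1.057900.
GBP accumulates by 1 + 0.0893×1 = 1.089300.
CIP: F = S · (grow TRY)/(grow GBP) = 34.9448 × 1.057900/1.089300 = 33.93749 TRY per GBP.
Quoted the other way: 1/33.93749 = 0.029466 GBP per TRY.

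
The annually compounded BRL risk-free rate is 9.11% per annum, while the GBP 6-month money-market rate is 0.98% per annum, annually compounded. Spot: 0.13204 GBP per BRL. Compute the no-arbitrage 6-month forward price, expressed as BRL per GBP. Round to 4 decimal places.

7.8724

T = 6/12 years.
Growth of 1 GBP over T: (1 + 0.0098)^(6/12) = 1.0048881.
Growth of 1 BRL over T: (1 + 0.0911)^(6/12) = 1.0445573.
CIP: F = S · (grow GBP)/(grow BRL) = 0.13204 × 1.0048881/1.0445573 = 0.1270255 GBP per BRL.
Quoted the other way: 1/0.1270255 = 7.8724 BRL per GBP.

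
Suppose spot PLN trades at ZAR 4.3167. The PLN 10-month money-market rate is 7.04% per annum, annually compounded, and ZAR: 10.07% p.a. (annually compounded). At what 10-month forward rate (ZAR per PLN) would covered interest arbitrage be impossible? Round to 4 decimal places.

T = 10/12 years.
ZAR growth factor: (1 + 0.1007)^(10/12) = 1.0832386.
PLN growth factor: (1 + 0.0704)^(10/12) = 1.0583316.
Forward (ZAR per PLN) = 4.3167 × 1.0832386 / 1.0583316 = 4.418290.

4.4183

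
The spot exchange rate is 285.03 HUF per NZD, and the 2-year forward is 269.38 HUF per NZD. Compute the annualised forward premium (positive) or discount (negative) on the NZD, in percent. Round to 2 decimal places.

-2.75%

T = 2 years.
(F − S)/S = (269.38 − 285.03)/285.03 = -0.0549065.
Annualise by dividing by T: -0.0549065 / 2 = -0.027453 → -2.75%.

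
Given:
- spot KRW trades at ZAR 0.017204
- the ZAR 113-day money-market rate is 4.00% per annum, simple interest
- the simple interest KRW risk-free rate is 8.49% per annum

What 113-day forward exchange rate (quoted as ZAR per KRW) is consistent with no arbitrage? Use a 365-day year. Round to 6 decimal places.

T = 113/365 years.
ZAR growth factor: 1 + 0.0400×113/365 = 1.0123836.
KRW accumulates by 1 + 0.0849×113/365 = 1.0262841.
Forward (ZAR per KRW) = 0.017204 × 1.0123836 / 1.0262841 = 0.01697098.

0.016971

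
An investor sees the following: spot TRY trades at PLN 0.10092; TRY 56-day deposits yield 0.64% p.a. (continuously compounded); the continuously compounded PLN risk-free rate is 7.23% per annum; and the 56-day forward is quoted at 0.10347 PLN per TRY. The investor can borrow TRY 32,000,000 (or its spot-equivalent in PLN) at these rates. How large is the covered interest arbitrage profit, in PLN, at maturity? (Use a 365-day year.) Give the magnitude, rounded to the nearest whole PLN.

T = 56/365 years.
Route A — deposit TRY, sell forward: 32,000,000 × 1.0009824 × 0.10347 = PLN 3,314,292.77.
Route B — convert at spot, deposit PLN: 32,000,000 × 0.10092 × 1.011154354 = PLN 3,265,462.32.
The quoted forward overvalues TRY, so borrow PLN, buy TRY at spot, deposit the TRY at 0.64%, and sell the proceeds forward at 0.10347.
The gap between the two covered legs is PLN 48,830.

PLN 48,830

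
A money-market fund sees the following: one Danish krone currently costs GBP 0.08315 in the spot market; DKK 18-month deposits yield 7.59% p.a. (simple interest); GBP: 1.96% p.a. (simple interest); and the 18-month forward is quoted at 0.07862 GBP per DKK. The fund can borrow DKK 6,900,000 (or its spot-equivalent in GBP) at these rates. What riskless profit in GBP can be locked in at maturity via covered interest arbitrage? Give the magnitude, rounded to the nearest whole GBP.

GBP 13,636

T = 18/12 years.
Keep in DKK, deliver into the forward: 6,900,000·1.113850·0.07862 = GBP 604,239.12.
Swap to GBP now, deposit: 6,900,000·0.08315·1.029400 = GBP 590,602.81.
The quoted forward overvalues DKK, so borrow GBP, buy DKK at spot, deposit the DKK at 7.59%, and sell the proceeds forward at 0.07862.
Profit = 604,239.12 − 590,602.81 = GBP 13,636.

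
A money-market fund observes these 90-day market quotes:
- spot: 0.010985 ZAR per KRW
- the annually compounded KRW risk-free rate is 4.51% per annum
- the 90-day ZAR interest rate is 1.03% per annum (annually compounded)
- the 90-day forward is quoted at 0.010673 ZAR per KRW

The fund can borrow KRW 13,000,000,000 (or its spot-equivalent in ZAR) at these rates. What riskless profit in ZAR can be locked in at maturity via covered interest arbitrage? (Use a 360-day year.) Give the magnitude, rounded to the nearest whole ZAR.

T = 90/360 years.
Invest the KRW and cover forward: 13,000,000,000 × 1.01108917779 × 0.010673 = ZAR 140,287,612.33.
Convert at spot and invest in ZAR: 13,000,000,000 × 0.010985 × 1.0025651134 = ZAR 143,171,311.02.
The quoted forward undervalues KRW, so borrow KRW, convert to ZAR at spot, deposit the ZAR at 1.03%, and buy KRW forward at 0.010673 to cover the loan.
The gap between the two covered legs is ZAR 2,883,699.

ZAR 2,883,699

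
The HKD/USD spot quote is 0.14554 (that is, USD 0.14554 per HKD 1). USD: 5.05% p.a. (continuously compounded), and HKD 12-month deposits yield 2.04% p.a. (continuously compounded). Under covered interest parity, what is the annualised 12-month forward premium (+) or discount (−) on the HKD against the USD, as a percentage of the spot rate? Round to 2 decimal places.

+3.06%

T = 1 year.
F = S · g_USD/g_HKD = 0.14554 × 1.0517969/1.0206095 = 0.14998736.
Annualised premium = (F − S)/S × (1/T) = (0.14998736 − 0.14554)/0.14554 ÷ 1 = 3.06%.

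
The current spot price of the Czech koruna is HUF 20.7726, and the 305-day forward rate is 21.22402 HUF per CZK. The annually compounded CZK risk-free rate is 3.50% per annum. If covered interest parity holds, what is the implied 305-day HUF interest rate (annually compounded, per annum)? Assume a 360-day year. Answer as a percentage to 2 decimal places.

T = 305/360 years.
CIP gives F = S · g_HUF/g_CZK, so g_HUF/g_CZK = 21.22402/20.7726 = 1.0217315.
CZK growth factor: (1 + 0.0350)^(305/360) = 1.0295745.
That pins the HUF growth at 1.0519487.
r = 1.0519487^(360/305) − 1 = 0.061600 → 6.16%.

6.16%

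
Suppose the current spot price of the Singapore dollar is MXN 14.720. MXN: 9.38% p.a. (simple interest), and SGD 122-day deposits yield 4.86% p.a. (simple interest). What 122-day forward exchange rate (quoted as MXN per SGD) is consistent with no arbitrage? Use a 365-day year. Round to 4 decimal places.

T = 122/365 years.
MXN accumulates by 1 + 0.0938×122/365 = 1.03135233.
Growth of 1 SGD over T: 1 + 0.0486×122/365 = 1.01624438.
Forward (MXN per SGD) = 14.72 × 1.03135233 / 1.01624438 = 14.938834.

14.9388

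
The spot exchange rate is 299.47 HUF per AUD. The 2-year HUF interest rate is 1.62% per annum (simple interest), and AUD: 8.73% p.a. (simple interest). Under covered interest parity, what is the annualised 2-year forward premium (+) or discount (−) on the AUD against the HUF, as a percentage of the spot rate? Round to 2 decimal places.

-6.05%

T = 2 years.
CIP forward (HUF per AUD) = 299.47 × 1.032400/1.174600 = 263.21542.
(F − S)/S ÷ T = (263.21542 − 299.47)/299.47/2 = -0.060531 → -6.05%.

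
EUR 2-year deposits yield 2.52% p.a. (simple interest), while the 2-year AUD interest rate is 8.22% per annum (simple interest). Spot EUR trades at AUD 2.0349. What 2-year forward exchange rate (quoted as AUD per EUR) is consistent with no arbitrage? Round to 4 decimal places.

2.2557

T = 2 years.
Growth of 1 AUD over T: 1 + 0.0822×2 = 1.164400.
EUR growth factor: 1 + 0.0252×2 = 1.050400.
So F = 2.0349 × 1.164400 / 1.050400 = 2.255748 (AUD/EUR).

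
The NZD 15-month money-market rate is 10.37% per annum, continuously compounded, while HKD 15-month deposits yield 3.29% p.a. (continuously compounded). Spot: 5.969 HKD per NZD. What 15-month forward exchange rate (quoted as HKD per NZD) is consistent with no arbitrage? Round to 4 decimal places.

5.4634

T = 15/12 years.
HKD growth factor: e^(0.0329×15/12) = 1.0419823.
NZD accumulates by e^(0.1037×15/12) = 1.1384014.
Forward (HKD per NZD) = 5.969 × 1.0419823 / 1.1384014 = 5.463444.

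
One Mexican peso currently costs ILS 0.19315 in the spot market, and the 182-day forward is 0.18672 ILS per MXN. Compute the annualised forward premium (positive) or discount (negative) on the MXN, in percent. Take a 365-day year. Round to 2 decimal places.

-6.68%

T = 182/365 years.
MXN trades forward at -3.32902% vs spot over the period.
Annualise by dividing by T: -0.0332902 / (182/365) = -0.066763 → -6.68%.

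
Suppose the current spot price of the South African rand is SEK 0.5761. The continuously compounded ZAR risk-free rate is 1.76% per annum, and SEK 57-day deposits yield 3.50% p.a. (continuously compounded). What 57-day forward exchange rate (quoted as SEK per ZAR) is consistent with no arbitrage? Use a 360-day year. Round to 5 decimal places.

T = 57/360 years.
SEK growth factor: e^(0.0350×57/360) = 1.0055571.
ZAR growth factor: e^(0.0176×57/360) = 1.0027906.
CIP: F = S · (grow SEK)/(grow ZAR) = 0.5761 × 1.0055571/1.0027906 = 0.5776893 SEK per ZAR.

0.57769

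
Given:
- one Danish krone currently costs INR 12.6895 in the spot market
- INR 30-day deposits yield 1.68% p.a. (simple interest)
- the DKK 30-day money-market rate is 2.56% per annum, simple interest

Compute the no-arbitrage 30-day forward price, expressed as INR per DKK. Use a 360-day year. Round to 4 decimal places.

12.6802

T = 30/360 years.
INR accumulates by 1 + 0.0168×30/360 = 1.001400.
Growth of 1 DKK over T: 1 + 0.0256×30/360 = 1.00213333.
CIP: F = S · (grow INR)/(grow DKK) = 12.6895 × 1.001400/1.00213333 = 12.680214 INR per DKK.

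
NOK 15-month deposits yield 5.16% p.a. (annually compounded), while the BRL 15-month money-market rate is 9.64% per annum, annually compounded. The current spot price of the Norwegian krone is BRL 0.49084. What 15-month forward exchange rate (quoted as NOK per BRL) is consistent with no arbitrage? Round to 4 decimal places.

T = 15/12 years.
BRL growth factor: (1 + 0.0964)^(15/12) = 1.1219184.
Growth of 1 NOK over T: (1 + 0.0516)^(15/12) = 1.0649108.
So F = 0.49084 × 1.1219184 / 1.0649108 = 0.5171160 (BRL/NOK).
Invert for NOK per BRL: 1 / 0.5171160 = 1.9338.

1.9338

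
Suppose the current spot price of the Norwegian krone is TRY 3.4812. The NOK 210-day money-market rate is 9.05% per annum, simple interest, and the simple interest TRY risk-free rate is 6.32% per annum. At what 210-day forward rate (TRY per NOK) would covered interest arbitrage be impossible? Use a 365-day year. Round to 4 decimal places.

3.4292

T = 210/365 years.
TRY growth factor: 1 + 0.0632×210/365 = 1.0363616.
Growth of 1 NOK over T: 1 + 0.0905×210/365 = 1.0520685.
So F = 3.4812 × 1.0363616 / 1.0520685 = 3.429227 (TRY/NOK).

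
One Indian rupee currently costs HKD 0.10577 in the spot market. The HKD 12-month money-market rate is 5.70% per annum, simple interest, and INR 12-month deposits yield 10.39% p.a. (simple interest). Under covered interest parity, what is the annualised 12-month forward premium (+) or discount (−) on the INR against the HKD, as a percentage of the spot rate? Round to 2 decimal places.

T = 1 year.
CIP forward (HKD per INR) = 0.10577 × 1.057000/1.103900 = 0.10127628.
Annualised premium = (F − S)/S × (1/T) = (0.10127628 − 0.10577)/0.10577 ÷ 1 = -4.25%.

-4.25%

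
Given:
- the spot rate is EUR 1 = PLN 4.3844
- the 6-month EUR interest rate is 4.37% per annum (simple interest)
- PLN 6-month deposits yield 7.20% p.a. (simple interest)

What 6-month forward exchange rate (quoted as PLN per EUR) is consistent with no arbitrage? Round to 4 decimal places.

T = 6/12 years.
Growth of 1 PLN over T: 1 + 0.0720×6/12 = 1.036000.
EUR accumulates by 1 + 0.0437×6/12 = 1.021850.
CIP: F = S · (grow PLN)/(grow EUR) = 4.3844 × 1.036000/1.021850 = 4.445113 PLN per EUR.

4.4451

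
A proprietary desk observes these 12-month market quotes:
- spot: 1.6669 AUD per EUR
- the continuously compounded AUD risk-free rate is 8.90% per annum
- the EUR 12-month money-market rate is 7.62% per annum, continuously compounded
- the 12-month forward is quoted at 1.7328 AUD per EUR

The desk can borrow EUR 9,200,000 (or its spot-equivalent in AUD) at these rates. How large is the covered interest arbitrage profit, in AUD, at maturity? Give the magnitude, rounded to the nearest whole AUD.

T = 1 year.
Route A — deposit EUR, sell forward: 9,200,000 × 1.0791783883 × 1.7328 = AUD 17,204,002.86.
Route B — convert at spot, deposit AUD: 9,200,000 × 1.6669 × 1.0930806563 = AUD 16,762,916.54.
The quoted forward overvalues EUR, so borrow AUD, buy EUR at spot, deposit the EUR at 7.62%, and sell the proceeds forward at 1.7328.
Arbitrage profit = |17,204,002.86 − 16,762,916.54| = AUD 441,086.

AUD 441,086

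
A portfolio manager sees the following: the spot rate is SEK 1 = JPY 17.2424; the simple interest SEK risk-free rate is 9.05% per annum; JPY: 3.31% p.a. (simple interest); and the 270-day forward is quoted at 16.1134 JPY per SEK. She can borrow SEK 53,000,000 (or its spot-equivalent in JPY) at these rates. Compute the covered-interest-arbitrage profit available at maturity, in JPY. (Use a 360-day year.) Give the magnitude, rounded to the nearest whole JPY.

JPY 24,557,314

T = 270/360 years.
Invest the SEK and cover forward: 53,000,000 × 1.067875 × 16.1134 = JPY 911,976,142.33.
Convert at spot and invest in JPY: 53,000,000 × 17.2424 × 1.024825 = JPY 936,533,456.74.
The quoted forward undervalues SEK, so borrow SEK, convert to JPY at spot, deposit the JPY at 3.31%, and buy SEK forward at 16.1134 to cover the loan.
Arbitrage profit = |911,976,142.33 − 936,533,456.74| = JPY 24,557,314.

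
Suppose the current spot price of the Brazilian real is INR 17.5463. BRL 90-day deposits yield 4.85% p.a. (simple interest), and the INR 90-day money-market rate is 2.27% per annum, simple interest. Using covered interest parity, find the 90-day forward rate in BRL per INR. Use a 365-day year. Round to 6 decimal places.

T = 90/365 years.
INR accumulates by 1 + 0.0227×90/365 = 1.0055973.
Growth of 1 BRL over T: 1 + 0.0485×90/365 = 1.0119589.
CIP: F = S · (grow INR)/(grow BRL) = 17.5463 × 1.0055973/1.0119589 = 17.43600 INR per BRL.
Invert for BRL per INR: 1 / 17.43600 = 0.057353.

0.057353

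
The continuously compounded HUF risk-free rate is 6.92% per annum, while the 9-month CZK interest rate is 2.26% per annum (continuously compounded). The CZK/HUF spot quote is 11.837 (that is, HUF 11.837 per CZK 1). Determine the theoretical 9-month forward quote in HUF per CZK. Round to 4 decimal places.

T = 9/12 years.
HUF growth factor: e^(0.0692×9/12) = 1.05327041.
CZK growth factor: e^(0.0226×9/12) = 1.01709447.
CIP: F = S · (grow HUF)/(grow CZK) = 11.837 × 1.05327041/1.01709447 = 12.258018 HUF per CZK.

12.2580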